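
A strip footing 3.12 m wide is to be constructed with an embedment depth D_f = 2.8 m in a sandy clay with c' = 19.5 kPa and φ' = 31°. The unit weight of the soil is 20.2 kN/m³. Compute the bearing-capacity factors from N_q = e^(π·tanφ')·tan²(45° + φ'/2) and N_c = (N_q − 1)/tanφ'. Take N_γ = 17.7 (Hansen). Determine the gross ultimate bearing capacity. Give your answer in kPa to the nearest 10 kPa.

q_ult ≈ 2360 kPa

tan31° = 0.6009, so N_q = e^(π×0.6009)·tan²(60.5°) = 6.604 × 3.124 = 20.63.
N_c = (20.63 − 1)/tan31° = 32.67.
Effective surcharge at the founding depth q = γ·D_f = 20.2 × 2.8 = 56.56 kPa.
q_ult = c·N_c + q·N_q + 0.5·γ·B·N_γ
     = 19.5 × 32.671 + 56.56 × 20.631 + 0.5 × 20.2 × 3.12 × 17.7
     = 637.09 + 1166.9 + 557.76 = 2361.7 kPa.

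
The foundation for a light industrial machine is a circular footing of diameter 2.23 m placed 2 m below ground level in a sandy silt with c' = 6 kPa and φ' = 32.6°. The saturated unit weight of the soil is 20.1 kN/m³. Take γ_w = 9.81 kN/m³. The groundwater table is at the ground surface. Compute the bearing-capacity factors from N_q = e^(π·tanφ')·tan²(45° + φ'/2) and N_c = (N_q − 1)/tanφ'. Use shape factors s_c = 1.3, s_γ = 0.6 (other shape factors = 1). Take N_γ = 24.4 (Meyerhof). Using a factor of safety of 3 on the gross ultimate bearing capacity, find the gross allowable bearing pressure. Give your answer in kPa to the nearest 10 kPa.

N_q = e^(π·tan32.6°)·tan²(61.3°) = 24.88; N_c = (N_q − 1)/tanφ' = 37.34.
γ' = 20.1 − 9.81 = 10.29 kN/m³ (submerged throughout). q = 10.29 × 2 = 20.58 kPa; the same γ' applies in the ½γBN_γ term.
c·N_c·s_c = 6 × 37.337 × 1.3 = 291.23 kPa
q·N_q = 20.58 × 24.878 = 511.99 kPa
0.5·γ·B·N_γ·s_γ = 0.5 × 10.29 × 2.23 × 24.4 × 0.6 = 167.97 kPa
q_ult = 291.23 + 511.99 + 167.97 = 971.18 kPa.
q_all = 971.18 / 3 = 323.73 kPa.

q_all ≈ 320 kPa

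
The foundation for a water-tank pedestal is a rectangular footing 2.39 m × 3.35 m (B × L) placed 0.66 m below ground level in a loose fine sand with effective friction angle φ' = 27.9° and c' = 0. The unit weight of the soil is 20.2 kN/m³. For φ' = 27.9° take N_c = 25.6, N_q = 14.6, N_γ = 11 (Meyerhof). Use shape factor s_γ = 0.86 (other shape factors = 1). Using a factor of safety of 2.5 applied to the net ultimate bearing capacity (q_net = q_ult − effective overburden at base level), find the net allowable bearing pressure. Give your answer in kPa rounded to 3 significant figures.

q_all(net) ≈ 164 kPa

q = γ·D_f = 20.2 × 0.66 = 13.332 kPa.
q·N_q = 13.332 × 14.6 = 194.65 kPa
0.5·γ·B·N_γ·s_γ = 0.5 × 20.2 × 2.39 × 11 × 0.86 = 228.35 kPa
q_ult = 194.65 + 228.35 = 423 kPa.
Net ultimate: q_net = 423 − 13.332 = 409.67 kPa.
q_all(net) = 409.67 / 2.5 = 163.87 kPa.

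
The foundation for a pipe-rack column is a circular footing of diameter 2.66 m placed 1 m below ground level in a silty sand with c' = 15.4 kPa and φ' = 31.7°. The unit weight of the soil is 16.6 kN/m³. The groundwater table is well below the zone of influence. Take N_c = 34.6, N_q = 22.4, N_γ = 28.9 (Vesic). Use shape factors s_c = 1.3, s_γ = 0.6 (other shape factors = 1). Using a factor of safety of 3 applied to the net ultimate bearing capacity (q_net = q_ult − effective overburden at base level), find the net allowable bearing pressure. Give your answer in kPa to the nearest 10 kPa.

Overburden at base level: q = 16.6 × 1 = 16.6 kPa.
Cohesion term c·N_c·s_c = 15.4 × 34.6 × 1.3 = 692.69 kPa; surcharge term q·N_q = 16.6 × 22.4 = 371.84 kPa; self-weight term 0.5·γ·B·N_γ·s_γ = 0.5 × 16.6 × 2.66 × 28.9 × 0.6 = 382.83 kPa.
q_ult = 692.69 + 371.84 + 382.83 = 1447.4 kPa.
Net ultimate: q_net = 1447.4 − 16.6 = 1430.8 kPa.
q_all(net) = 1430.8 / 3 = 476.92 kPa.

q_all(net) ≈ 480 kPa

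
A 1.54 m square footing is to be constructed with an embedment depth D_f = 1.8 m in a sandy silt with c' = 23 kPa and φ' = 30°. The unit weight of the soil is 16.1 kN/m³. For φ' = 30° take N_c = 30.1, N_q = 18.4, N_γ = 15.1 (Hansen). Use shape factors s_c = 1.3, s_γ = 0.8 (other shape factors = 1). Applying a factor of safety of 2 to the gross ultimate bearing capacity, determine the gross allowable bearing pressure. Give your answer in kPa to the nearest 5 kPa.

q_all ≈ 790 kPa

Effective surcharge at the founding depth q = γ·D_f = 16.1 × 1.8 = 28.98 kPa.
q_ult = c·N_c·s_c + q·N_q + 0.5·γ·B·N_γ·s_γ
     = 23 × 30.1 × 1.3 + 28.98 × 18.4 + 0.5 × 16.1 × 1.54 × 15.1 × 0.8
     = 899.99 + 533.23 + 149.76 = 1583 kPa.
q_all = q_ult / FS = 1583 / 2 = 791.49 kPa.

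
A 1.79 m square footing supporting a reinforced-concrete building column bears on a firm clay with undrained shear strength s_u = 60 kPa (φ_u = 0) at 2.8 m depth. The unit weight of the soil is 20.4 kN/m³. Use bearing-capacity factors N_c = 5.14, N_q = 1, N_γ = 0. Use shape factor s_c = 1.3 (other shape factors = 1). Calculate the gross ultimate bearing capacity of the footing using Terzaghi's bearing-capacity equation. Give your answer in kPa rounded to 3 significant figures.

q = γ·D_f = 20.4 × 2.8 = 57.12 kPa.
c·N_c·s_c = 60 × 5.14 × 1.3 = 400.92 kPa
q·N_q = 57.12 × 1 = 57.12 kPa
q_ult = 400.92 + 57.12 = 458.04 kPa.

q_ult ≈ 458 kPa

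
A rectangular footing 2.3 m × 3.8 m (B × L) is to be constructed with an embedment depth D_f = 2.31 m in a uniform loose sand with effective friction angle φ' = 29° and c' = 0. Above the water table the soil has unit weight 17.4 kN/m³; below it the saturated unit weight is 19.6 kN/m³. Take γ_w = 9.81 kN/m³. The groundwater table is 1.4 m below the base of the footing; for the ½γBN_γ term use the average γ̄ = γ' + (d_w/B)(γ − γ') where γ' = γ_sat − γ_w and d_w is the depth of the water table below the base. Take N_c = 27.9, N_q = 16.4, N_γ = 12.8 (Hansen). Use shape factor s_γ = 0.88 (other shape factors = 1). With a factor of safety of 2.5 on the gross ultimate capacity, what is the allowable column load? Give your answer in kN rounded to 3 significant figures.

P_all ≈ 2960 kN

Overburden at base level: q = 17.4 × 2.31 = 40.194 kPa.
The water table is 1.4 m below the base (< B = 2.3 m), so the ½γBN_γ term uses γ̄ = γ' + (d_w/B)(γ − γ') = 9.79 + (1.4/2.3)(17.4 − 9.79) = 14.422 kN/m³.
Surcharge term q·N_q = 40.194 × 16.4 = 659.18 kPa; self-weight term 0.5·γ·B·N_γ·s_γ = 0.5 × 14.422 × 2.3 × 12.8 × 0.88 = 186.82 kPa.
q_ult = 659.18 + 186.82 = 846 kPa.
Gross allowable pressure q_all = 846 / 2.5 = 338.4 kPa.
Footing area = 8.74 m², so allowable column load = 338.4 × 8.74 = 2957.6 kN.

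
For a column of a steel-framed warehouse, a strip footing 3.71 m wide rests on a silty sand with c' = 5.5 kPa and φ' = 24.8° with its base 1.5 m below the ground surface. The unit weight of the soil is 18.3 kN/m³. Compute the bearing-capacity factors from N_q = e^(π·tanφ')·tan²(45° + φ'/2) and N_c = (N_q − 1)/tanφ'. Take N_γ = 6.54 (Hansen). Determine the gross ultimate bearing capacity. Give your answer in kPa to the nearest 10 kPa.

tan24.8° = 0.4621, so N_q = e^(π×0.4621)·tan²(57.4°) = 4.27 × 2.445 = 10.44.
N_c = (10.44 − 1)/tan24.8° = 20.43.
Overburden at base level: q = 18.3 × 1.5 = 27.45 kPa.
Cohesion term c·N_c = 5.5 × 20.431 = 112.37 kPa; surcharge term q·N_q = 27.45 × 10.44 = 286.59 kPa; self-weight term 0.5·γ·B·N_γ = 0.5 × 18.3 × 3.71 × 6.54 = 222.01 kPa.
q_ult = 112.37 + 286.59 + 222.01 = 620.97 kPa.

q_ult ≈ 620 kPa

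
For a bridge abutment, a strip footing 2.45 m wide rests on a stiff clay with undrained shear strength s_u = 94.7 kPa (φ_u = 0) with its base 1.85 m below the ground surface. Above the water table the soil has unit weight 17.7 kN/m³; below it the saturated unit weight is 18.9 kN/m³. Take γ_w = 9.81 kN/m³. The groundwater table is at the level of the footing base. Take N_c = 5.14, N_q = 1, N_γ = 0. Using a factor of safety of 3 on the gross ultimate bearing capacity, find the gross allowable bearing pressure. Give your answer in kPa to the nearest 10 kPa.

Overburden at base level: q = 17.7 × 1.85 = 32.745 kPa.
Cohesion term c·N_c = 94.7 × 5.14 = 486.76 kPa; surcharge term q·N_q = 32.745 × 1 = 32.745 kPa.
q_ult = 486.76 + 32.745 = 519.5 kPa.
q_all = 519.5 / 3 = 173.17 kPa.

q_all ≈ 170 kPa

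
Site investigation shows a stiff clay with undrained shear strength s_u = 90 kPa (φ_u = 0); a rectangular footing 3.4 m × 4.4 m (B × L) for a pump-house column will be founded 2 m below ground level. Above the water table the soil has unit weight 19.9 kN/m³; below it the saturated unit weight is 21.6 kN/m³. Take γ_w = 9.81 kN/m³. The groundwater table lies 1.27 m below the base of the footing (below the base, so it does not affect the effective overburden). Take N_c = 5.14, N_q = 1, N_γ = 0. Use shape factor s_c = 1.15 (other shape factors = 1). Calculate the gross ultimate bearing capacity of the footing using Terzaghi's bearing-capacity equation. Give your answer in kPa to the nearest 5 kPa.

q = γ·D_f = 19.9 × 2 = 39.8 kPa.
c·N_c·s_c = 90 × 5.14 × 1.15 = 531.99 kPa
q·N_q = 39.8 × 1 = 39.8 kPa
q_ult = 531.99 + 39.8 = 571.79 kPa.

q_ult ≈ 570 kPa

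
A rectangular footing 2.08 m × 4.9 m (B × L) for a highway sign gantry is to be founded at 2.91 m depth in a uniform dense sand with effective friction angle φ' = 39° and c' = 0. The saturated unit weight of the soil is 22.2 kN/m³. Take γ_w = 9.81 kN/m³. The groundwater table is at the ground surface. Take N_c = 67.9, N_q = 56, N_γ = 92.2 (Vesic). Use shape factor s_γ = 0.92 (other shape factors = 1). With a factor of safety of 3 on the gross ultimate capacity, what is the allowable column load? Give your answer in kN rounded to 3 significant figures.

γ' = 22.2 − 9.81 = 12.39 kN/m³ (submerged throughout). q = 12.39 × 2.91 = 36.055 kPa; the same γ' applies in the ½γBN_γ term.
q·N_q = 36.055 × 56 = 2019.1 kPa
0.5·γ·B·N_γ·s_γ = 0.5 × 12.39 × 2.08 × 92.2 × 0.92 = 1093 kPa
q_ult = 2019.1 + 1093 = 3112.1 kPa.
Gross allowable pressure q_all = 3112.1 / 3 = 1037.4 kPa.
Footing area = 10.192 m², so allowable column load = 1037.4 × 10.192 = 10573 kN.

P_all ≈ 10600 kN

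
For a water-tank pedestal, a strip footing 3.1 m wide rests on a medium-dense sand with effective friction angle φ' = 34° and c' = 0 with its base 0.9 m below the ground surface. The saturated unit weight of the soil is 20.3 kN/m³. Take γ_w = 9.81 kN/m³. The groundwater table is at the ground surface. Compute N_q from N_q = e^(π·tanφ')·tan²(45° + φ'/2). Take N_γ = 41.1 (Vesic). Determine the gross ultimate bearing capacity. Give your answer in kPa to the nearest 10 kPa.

q_ult ≈ 950 kPa

tan34° = 0.6745, so N_q = e^(π×0.6745)·tan²(62°) = 8.323 × 3.537 = 29.44.
Water table at ground surface, so effective unit weight γ' = 20.3 − 9.81 = 10.49 kN/m³ is used throughout; overburden q = 10.49 × 0.9 = 9.441 kPa; the same γ' applies in the ½γBN_γ term.
Surcharge term q·N_q = 9.441 × 29.44 = 277.94 kPa; self-weight term 0.5·γ·B·N_γ = 0.5 × 10.49 × 3.1 × 41.1 = 668.27 kPa.
q_ult = 277.94 + 668.27 = 946.21 kPa.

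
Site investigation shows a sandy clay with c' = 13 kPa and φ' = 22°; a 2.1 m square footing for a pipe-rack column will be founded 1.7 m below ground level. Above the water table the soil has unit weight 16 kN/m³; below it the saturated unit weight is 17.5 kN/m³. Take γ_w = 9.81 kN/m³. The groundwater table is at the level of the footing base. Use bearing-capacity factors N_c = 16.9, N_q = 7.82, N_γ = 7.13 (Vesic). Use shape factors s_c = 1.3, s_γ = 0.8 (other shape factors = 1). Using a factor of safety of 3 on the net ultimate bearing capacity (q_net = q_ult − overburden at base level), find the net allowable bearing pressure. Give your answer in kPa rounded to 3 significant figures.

q = γ·D_f = 16 × 1.7 = 27.2 kPa.
For the ½γBN_γ term take γ' = 17.5 − 9.81 = 7.69 kN/m³ (soil below base is submerged).
c·N_c·s_c = 13 × 16.9 × 1.3 = 285.61 kPa
q·N_q = 27.2 × 7.82 = 212.7 kPa
0.5·γ·B·N_γ·s_γ = 0.5 × 7.69 × 2.1 × 7.13 × 0.8 = 46.057 kPa
q_ult = 285.61 + 212.7 + 46.057 = 544.37 kPa.
q_net = 544.37 − 27.2 = 517.17 kPa.
q_all(net) = 517.17 / 3 = 172.39 kPa.

q_all(net) ≈ 172 kPa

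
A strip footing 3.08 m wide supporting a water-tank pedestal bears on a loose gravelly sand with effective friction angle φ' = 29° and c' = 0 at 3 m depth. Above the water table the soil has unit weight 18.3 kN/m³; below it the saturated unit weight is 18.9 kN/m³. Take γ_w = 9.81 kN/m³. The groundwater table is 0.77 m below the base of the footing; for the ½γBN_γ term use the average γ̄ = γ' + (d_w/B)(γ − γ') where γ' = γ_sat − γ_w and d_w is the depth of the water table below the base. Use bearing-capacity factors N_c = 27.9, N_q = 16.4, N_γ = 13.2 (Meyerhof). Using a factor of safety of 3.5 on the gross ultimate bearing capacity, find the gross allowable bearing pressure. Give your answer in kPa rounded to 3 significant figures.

Effective surcharge at the founding depth q = γ·D_f = 18.3 × 3 = 54.9 kPa.
With d_w = 0.77 m < B, γ̄ = 9.09 + (0.77/3.08) × (18.3 − 9.09) = 11.392 kN/m³.
q_ult = q·N_q + 0.5·γ·B·N_γ
     = 54.9 × 16.4 + 0.5 × 11.392 × 3.08 × 13.2
     = 900.36 + 231.59 = 1131.9 kPa.
q_all = 1131.9 / 3.5 = 323.41 kPa.

q_all ≈ 323 kPa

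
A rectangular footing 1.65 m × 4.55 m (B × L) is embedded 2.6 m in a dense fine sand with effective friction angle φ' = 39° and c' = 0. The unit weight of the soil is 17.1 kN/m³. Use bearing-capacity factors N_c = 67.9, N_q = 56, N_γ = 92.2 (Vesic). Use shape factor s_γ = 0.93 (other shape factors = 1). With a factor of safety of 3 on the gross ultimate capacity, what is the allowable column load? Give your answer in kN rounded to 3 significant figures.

P_all ≈ 9260 kN

Overburden at base level: q = 17.1 × 2.6 = 44.46 kPa.
Surcharge term q·N_q = 44.46 × 56 = 2489.8 kPa; self-weight term 0.5·γ·B·N_γ·s_γ = 0.5 × 17.1 × 1.65 × 92.2 × 0.93 = 1209.7 kPa.
q_ult = 2489.8 + 1209.7 = 3699.4 kPa.
Gross allowable pressure q_all = 3699.4 / 3 = 1233.1 kPa.
Footing area = 7.5075 m², so allowable column load = 1233.1 × 7.5075 = 9257.8 kN.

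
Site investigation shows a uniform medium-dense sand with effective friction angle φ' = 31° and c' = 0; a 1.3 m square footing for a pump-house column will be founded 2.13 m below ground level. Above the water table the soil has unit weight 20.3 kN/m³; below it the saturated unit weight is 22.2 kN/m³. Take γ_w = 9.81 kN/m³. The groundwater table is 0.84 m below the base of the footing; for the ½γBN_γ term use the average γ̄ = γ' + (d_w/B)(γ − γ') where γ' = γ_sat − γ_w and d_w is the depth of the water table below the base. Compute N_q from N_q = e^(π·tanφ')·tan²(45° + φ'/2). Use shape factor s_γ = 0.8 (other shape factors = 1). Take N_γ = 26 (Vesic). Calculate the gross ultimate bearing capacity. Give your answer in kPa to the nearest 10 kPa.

tan31° = 0.6009, so N_q = e^(π×0.6009)·tan²(60.5°) = 6.604 × 3.124 = 20.63.
q = γ·D_f = 20.3 × 2.13 = 43.239 kPa.
γ' = 12.39 kN/m³; averaging over the depth B below the base, γ̄ = γ' + (d_w/B)(γ − γ') = 17.501 kN/m³.
q·N_q = 43.239 × 20.631 = 892.05 kPa
0.5·γ·B·N_γ·s_γ = 0.5 × 17.501 × 1.3 × 26 × 0.8 = 236.61 kPa
q_ult = 892.05 + 236.61 = 1128.7 kPa.

q_ult ≈ 1130 kPa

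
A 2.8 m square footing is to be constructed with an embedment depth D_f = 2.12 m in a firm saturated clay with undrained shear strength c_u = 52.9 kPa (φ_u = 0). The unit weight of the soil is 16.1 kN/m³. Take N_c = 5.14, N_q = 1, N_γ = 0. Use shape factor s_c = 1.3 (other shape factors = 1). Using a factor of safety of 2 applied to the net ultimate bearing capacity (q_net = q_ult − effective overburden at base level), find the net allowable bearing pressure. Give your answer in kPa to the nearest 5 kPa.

q_all(net) ≈ 175 kPa

Effective surcharge at the founding depth q = γ·D_f = 16.1 × 2.12 = 34.132 kPa.
q_ult = c·N_c·s_c + q·N_q
     = 52.9 × 5.14 × 1.3 + 34.132 × 1
     = 353.48 + 34.132 = 387.61 kPa.
Net ultimate: q_net = 387.61 − 34.132 = 353.48 kPa.
q_all(net) = 353.48 / 2 = 176.74 kPa.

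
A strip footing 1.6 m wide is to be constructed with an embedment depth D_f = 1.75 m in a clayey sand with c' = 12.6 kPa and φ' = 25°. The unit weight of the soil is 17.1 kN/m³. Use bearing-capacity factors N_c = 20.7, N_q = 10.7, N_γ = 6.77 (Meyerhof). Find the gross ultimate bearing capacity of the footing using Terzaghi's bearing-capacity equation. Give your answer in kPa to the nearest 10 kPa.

Overburden at base level: q = 17.1 × 1.75 = 29.925 kPa.
Cohesion term c·N_c = 12.6 × 20.7 = 260.82 kPa; surcharge term q·N_q = 29.925 × 10.7 = 320.2 kPa; self-weight term 0.5·γ·B·N_γ = 0.5 × 17.1 × 1.6 × 6.77 = 92.614 kPa.
q_ult = 260.82 + 320.2 + 92.614 = 673.63 kPa.

q_ult ≈ 670 kPa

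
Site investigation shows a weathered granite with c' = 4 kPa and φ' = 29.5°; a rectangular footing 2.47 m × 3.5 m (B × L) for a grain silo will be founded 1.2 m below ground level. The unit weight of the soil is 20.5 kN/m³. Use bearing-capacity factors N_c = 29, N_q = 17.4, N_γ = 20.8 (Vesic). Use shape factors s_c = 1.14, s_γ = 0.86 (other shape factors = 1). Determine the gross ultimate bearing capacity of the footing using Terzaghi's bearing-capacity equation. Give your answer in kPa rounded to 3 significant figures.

q = γ·D_f = 20.5 × 1.2 = 24.6 kPa.
c·N_c·s_c = 4 × 29 × 1.14 = 132.24 kPa
q·N_q = 24.6 × 17.4 = 428.04 kPa
0.5·γ·B·N_γ·s_γ = 0.5 × 20.5 × 2.47 × 20.8 × 0.86 = 452.88 kPa
q_ult = 132.24 + 428.04 + 452.88 = 1013.2 kPa.

q_ult ≈ 1010 kPa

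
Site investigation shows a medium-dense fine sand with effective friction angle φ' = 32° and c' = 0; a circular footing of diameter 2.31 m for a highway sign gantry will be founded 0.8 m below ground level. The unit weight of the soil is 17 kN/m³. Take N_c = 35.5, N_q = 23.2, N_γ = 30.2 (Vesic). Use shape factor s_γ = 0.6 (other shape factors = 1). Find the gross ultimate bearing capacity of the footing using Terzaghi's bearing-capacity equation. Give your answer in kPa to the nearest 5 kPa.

Overburden at base level: q = 17 × 0.8 = 13.6 kPa.
Surcharge term q·N_q = 13.6 × 23.2 = 315.52 kPa; self-weight term 0.5·γ·B·N_γ·s_γ = 0.5 × 17 × 2.31 × 30.2 × 0.6 = 355.79 kPa.
q_ult = 315.52 + 355.79 = 671.31 kPa.

q_ult ≈ 670 kPa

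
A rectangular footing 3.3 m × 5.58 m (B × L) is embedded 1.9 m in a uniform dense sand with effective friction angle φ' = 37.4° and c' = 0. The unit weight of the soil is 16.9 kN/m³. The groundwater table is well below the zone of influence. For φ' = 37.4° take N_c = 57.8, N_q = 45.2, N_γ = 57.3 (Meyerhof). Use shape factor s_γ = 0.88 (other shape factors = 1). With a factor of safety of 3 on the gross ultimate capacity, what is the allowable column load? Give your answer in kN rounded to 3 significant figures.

Effective surcharge at the founding depth q = γ·D_f = 16.9 × 1.9 = 32.11 kPa.
q_ult = q·N_q + 0.5·γ·B·N_γ·s_γ
     = 32.11 × 45.2 + 0.5 × 16.9 × 3.3 × 57.3 × 0.88
     = 1451.4 + 1406.1 = 2857.4 kPa.
Gross allowable pressure q_all = 2857.4 / 3 = 952.48 kPa.
Footing area = 18.414 m², so allowable column load = 952.48 × 18.414 = 17539 kN.

P_all ≈ 17500 kN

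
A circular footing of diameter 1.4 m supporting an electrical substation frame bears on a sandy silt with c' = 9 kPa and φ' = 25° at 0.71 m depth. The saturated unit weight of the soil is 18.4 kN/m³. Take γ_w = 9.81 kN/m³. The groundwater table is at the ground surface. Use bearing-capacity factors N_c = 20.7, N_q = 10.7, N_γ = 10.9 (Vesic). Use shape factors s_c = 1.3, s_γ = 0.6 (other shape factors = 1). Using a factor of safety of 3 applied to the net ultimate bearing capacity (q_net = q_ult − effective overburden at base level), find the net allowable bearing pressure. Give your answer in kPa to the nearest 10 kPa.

q_all(net) ≈ 110 kPa

γ' = 18.4 − 9.81 = 8.59 kN/m³ (submerged throughout). q = 8.59 × 0.71 = 6.0989 kPa; the same γ' applies in the ½γBN_γ term.
c·N_c·s_c = 9 × 20.7 × 1.3 = 242.19 kPa
q·N_q = 6.0989 × 10.7 = 65.258 kPa
0.5·γ·B·N_γ·s_γ = 0.5 × 8.59 × 1.4 × 10.9 × 0.6 = 39.325 kPa
q_ult = 242.19 + 65.258 + 39.325 = 346.77 kPa.
Net ultimate: q_net = 346.77 − 6.0989 = 340.67 kPa.
q_all(net) = 340.67 / 3 = 113.56 kPa.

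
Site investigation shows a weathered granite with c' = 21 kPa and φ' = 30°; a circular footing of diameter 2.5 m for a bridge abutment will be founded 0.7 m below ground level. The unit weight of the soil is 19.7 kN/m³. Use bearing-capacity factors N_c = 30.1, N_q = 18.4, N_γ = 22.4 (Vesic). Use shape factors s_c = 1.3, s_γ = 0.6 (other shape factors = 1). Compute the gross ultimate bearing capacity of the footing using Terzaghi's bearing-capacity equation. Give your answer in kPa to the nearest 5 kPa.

q_ult ≈ 1405 kPa

Overburden at base level: q = 19.7 × 0.7 = 13.79 kPa.
Cohesion term c·N_c·s_c = 21 × 30.1 × 1.3 = 821.73 kPa; surcharge term q·N_q = 13.79 × 18.4 = 253.74 kPa; self-weight term 0.5·γ·B·N_γ·s_γ = 0.5 × 19.7 × 2.5 × 22.4 × 0.6 = 330.96 kPa.
q_ult = 821.73 + 253.74 + 330.96 = 1406.4 kPa.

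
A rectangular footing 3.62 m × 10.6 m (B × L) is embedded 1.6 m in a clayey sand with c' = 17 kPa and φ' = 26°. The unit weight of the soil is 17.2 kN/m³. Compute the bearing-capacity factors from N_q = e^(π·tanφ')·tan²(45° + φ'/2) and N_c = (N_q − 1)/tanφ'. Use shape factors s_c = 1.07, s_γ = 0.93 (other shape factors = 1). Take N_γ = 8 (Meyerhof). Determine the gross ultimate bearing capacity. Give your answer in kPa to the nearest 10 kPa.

tan26° = 0.4877, so N_q = e^(π×0.4877)·tan²(58°) = 4.629 × 2.561 = 11.85.
N_c = (11.85 − 1)/tan26° = 22.25.
Effective surcharge at the founding depth q = γ·D_f = 17.2 × 1.6 = 27.52 kPa.
q_ult = c·N_c·s_c + q·N_q + 0.5·γ·B·N_γ·s_γ
     = 17 × 22.254 × 1.07 + 27.52 × 11.854 + 0.5 × 17.2 × 3.62 × 8 × 0.93
     = 404.81 + 326.23 + 231.62 = 962.66 kPa.

q_ult ≈ 960 kPa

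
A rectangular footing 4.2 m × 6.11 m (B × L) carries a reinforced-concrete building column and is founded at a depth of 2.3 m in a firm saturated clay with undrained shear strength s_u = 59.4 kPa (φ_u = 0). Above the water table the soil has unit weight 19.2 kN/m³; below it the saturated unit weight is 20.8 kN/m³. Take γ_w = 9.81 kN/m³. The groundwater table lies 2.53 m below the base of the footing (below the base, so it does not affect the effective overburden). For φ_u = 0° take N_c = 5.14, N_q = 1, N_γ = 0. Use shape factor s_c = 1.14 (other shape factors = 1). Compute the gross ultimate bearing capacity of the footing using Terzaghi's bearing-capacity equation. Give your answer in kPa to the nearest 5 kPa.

q_ult ≈ 390 kPa

Effective surcharge at the founding depth q = γ·D_f = 19.2 × 2.3 = 44.16 kPa.
q_ult = c·N_c·s_c + q·N_q
     = 59.4 × 5.14 × 1.14 + 44.16 × 1
     = 348.06 + 44.16 = 392.22 kPa.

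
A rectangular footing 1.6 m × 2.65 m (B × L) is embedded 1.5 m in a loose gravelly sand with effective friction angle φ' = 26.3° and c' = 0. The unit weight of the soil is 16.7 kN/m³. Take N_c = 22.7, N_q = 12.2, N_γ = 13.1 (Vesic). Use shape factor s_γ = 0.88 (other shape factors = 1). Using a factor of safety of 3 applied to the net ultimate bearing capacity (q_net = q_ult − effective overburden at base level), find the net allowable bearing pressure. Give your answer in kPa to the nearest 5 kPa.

q_all(net) ≈ 145 kPa

Effective surcharge at the founding depth q = γ·D_f = 16.7 × 1.5 = 25.05 kPa.
q_ult = q·N_q + 0.5·γ·B·N_γ·s_γ
     = 25.05 × 12.2 + 0.5 × 16.7 × 1.6 × 13.1 × 0.88
     = 305.61 + 154.01 = 459.62 kPa.
Net ultimate: q_net = 459.62 − 25.05 = 434.57 kPa.
q_all(net) = 434.57 / 3 = 144.86 kPa.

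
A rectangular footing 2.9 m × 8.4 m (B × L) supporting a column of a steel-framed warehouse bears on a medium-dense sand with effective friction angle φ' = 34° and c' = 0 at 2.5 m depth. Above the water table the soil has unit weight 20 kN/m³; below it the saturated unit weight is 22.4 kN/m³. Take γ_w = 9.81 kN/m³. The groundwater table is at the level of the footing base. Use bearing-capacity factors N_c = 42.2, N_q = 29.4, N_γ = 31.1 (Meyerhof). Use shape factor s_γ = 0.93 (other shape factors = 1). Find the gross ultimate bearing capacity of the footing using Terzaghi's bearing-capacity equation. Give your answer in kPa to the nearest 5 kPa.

Overburden at base level: q = 20 × 2.5 = 50 kPa.
Below the base the soil is submerged, so the ½γBN_γ term uses γ' = 22.4 − 9.81 = 12.59 kN/m³.
Surcharge term q·N_q = 50 × 29.4 = 1470 kPa; self-weight term 0.5·γ·B·N_γ·s_γ = 0.5 × 12.59 × 2.9 × 31.1 × 0.93 = 528 kPa.
q_ult = 1470 + 528 = 1998 kPa.

q_ult ≈ 2000 kPa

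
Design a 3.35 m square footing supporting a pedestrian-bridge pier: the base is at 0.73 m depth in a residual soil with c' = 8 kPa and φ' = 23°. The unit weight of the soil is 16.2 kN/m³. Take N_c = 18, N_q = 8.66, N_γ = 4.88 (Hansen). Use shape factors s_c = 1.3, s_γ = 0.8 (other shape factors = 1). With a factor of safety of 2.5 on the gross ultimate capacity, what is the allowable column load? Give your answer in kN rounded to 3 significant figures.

q = γ·D_f = 16.2 × 0.73 = 11.826 kPa.
c·N_c·s_c = 8 × 18 × 1.3 = 187.2 kPa
q·N_q = 11.826 × 8.66 = 102.41 kPa
0.5·γ·B·N_γ·s_γ = 0.5 × 16.2 × 3.35 × 4.88 × 0.8 = 105.94 kPa
q_ult = 187.2 + 102.41 + 105.94 = 395.55 kPa.
Gross allowable pressure q_all = 395.55 / 2.5 = 158.22 kPa.
Footing area = 11.2225 m², so allowable column load = 158.22 × 11.2225 = 1775.6 kN.

P_all ≈ 1780 kN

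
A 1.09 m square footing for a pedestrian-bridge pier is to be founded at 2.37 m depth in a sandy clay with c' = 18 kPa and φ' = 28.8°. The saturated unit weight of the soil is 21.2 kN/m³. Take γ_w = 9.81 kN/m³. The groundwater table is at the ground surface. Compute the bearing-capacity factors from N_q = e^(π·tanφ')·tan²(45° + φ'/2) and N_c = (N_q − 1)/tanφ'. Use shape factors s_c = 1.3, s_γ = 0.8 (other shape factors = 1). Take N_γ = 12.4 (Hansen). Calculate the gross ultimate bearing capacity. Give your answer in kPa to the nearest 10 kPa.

q_ult ≈ 1140 kPa

tan28.8° = 0.5498, so N_q = e^(π×0.5498)·tan²(59.4°) = 5.624 × 2.859 = 16.08.
N_c = (16.08 − 1)/tan28.8° = 27.43.
Water table at ground surface, so effective unit weight γ' = 21.2 − 9.81 = 11.39 kN/m³ is used throughout; overburden q = 11.39 × 2.37 = 26.994 kPa; the same γ' applies in the ½γBN_γ term.
Cohesion term c·N_c·s_c = 18 × 27.432 × 1.3 = 641.91 kPa; surcharge term q·N_q = 26.994 × 16.081 = 434.09 kPa; self-weight term 0.5·γ·B·N_γ·s_γ = 0.5 × 11.39 × 1.09 × 12.4 × 0.8 = 61.579 kPa.
q_ult = 641.91 + 434.09 + 61.579 = 1137.6 kPa.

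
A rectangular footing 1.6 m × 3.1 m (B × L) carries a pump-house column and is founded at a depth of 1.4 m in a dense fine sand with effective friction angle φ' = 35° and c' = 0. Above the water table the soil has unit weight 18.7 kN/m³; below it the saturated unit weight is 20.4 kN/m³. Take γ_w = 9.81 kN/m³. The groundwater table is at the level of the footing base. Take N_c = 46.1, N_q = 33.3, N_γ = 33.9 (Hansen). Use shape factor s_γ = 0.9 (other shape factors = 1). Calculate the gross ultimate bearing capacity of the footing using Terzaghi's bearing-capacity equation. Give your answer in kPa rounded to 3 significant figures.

q = γ·D_f = 18.7 × 1.4 = 26.18 kPa.
For the ½γBN_γ term take γ' = 20.4 − 9.81 = 10.59 kN/m³ (soil below base is submerged).
q·N_q = 26.18 × 33.3 = 871.79 kPa
0.5·γ·B·N_γ·s_γ = 0.5 × 10.59 × 1.6 × 33.9 × 0.9 = 258.48 kPa
q_ult = 871.79 + 258.48 = 1130.3 kPa.

q_ult ≈ 1130 kPa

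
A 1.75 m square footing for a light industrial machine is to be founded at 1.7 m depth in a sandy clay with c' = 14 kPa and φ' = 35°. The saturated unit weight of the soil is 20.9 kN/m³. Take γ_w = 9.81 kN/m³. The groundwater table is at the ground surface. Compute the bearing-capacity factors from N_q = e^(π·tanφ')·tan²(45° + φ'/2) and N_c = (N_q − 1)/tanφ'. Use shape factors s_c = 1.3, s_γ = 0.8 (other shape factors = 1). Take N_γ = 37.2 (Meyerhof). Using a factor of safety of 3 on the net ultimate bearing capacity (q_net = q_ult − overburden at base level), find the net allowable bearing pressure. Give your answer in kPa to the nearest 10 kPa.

q_all(net) ≈ 580 kPa

N_q = e^(π·tan35°)·tan²(62.5°) = 33.3; N_c = (N_q − 1)/tanφ' = 46.12.
Water table at ground surface, so effective unit weight γ' = 20.9 − 9.81 = 11.09 kN/m³ is used throughout; overburden q = 11.09 × 1.7 = 18.853 kPa; the same γ' applies in the ½γBN_γ term.
Cohesion term c·N_c·s_c = 14 × 46.124 × 1.3 = 839.45 kPa; surcharge term q·N_q = 18.853 × 33.296 = 627.73 kPa; self-weight term 0.5·γ·B·N_γ·s_γ = 0.5 × 11.09 × 1.75 × 37.2 × 0.8 = 288.78 kPa.
q_ult = 839.45 + 627.73 + 288.78 = 1756 kPa.
q_net = 1756 − 18.853 = 1737.1 kPa.
q_all(net) = 1737.1 / 3 = 579.04 kPa.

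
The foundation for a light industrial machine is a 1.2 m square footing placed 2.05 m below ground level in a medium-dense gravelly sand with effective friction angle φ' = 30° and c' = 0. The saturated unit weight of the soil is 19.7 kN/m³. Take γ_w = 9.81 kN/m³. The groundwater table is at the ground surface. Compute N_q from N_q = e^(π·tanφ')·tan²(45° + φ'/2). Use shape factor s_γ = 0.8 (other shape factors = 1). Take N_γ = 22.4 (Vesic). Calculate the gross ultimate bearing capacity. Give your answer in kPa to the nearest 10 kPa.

q_ult ≈ 480 kPa

tan30° = 0.5774, so N_q = e^(π×0.5774)·tan²(60°) = 6.134 × 3.0 = 18.4.
With the water table at the surface the whole profile is submerged: γ' = 19.7 − 9.81 = 9.89 kN/m³, so q = γ'·D_f = 20.274 kPa; the same γ' applies in the ½γBN_γ term.
q_ult = q·N_q + 0.5·γ·B·N_γ·s_γ
     = 20.274 × 18.401 + 0.5 × 9.89 × 1.2 × 22.4 × 0.8
     = 373.07 + 106.34 = 479.41 kPa.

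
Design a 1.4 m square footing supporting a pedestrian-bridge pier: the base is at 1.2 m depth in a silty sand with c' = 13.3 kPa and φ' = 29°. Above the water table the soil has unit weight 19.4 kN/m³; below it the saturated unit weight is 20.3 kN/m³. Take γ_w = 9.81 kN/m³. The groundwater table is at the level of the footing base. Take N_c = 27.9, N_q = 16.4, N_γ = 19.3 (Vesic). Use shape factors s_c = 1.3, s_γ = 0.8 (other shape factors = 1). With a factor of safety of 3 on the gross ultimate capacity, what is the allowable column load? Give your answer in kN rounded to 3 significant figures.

Effective surcharge at the founding depth q = γ·D_f = 19.4 × 1.2 = 23.28 kPa.
The water table coincides with the base, so in the self-weight term γ → γ' = 10.49 kN/m³.
q_ult = c·N_c·s_c + q·N_q + 0.5·γ·B·N_γ·s_γ
     = 13.3 × 27.9 × 1.3 + 23.28 × 16.4 + 0.5 × 10.49 × 1.4 × 19.3 × 0.8
     = 482.39 + 381.79 + 113.38 = 977.56 kPa.
Gross allowable pressure q_all = 977.56 / 3 = 325.85 kPa.
Footing area = 1.96 m², so allowable column load = 325.85 × 1.96 = 638.67 kN.

P_all ≈ 639 kN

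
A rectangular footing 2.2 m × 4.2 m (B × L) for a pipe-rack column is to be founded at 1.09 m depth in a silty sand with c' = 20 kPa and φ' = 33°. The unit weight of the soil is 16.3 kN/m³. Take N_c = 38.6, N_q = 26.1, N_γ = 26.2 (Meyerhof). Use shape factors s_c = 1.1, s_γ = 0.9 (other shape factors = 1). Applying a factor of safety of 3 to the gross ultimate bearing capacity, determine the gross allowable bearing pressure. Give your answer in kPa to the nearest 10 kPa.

Effective surcharge at the founding depth q = γ·D_f = 16.3 × 1.09 = 17.767 kPa.
q_ult = c·N_c·s_c + q·N_q + 0.5·γ·B·N_γ·s_γ
     = 20 × 38.6 × 1.1 + 17.767 × 26.1 + 0.5 × 16.3 × 2.2 × 26.2 × 0.9
     = 849.2 + 463.72 + 422.79 = 1735.7 kPa.
q_all = q_ult / FS = 1735.7 / 3 = 578.57 kPa.

q_all ≈ 580 kPa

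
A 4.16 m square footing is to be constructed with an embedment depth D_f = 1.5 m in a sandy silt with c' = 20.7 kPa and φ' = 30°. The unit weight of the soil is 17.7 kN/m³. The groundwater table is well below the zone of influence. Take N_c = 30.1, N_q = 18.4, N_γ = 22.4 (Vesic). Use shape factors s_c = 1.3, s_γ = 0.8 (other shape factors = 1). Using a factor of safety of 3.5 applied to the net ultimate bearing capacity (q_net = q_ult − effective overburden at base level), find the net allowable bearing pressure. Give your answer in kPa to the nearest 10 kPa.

q_all(net) ≈ 550 kPa

Effective surcharge at the founding depth q = γ·D_f = 17.7 × 1.5 = 26.55 kPa.
q_ult = c·N_c·s_c + q·N_q + 0.5·γ·B·N_γ·s_γ
     = 20.7 × 30.1 × 1.3 + 26.55 × 18.4 + 0.5 × 17.7 × 4.16 × 22.4 × 0.8
     = 809.99 + 488.52 + 659.74 = 1958.3 kPa.
Net ultimate: q_net = 1958.3 − 26.55 = 1931.7 kPa.
q_all(net) = 1931.7 / 3.5 = 551.92 kPa.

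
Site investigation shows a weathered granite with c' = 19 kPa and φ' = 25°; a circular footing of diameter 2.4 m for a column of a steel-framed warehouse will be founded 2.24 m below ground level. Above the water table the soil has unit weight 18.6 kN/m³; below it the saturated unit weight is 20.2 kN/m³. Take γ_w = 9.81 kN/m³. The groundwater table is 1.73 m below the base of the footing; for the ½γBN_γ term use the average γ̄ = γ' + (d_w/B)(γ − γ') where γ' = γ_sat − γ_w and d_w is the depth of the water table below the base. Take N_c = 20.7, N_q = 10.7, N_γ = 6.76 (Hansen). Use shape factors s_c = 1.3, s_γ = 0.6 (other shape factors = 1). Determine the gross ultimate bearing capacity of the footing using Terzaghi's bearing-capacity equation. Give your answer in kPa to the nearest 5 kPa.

q_ult ≈ 1035 kPa

Overburden at base level: q = 18.6 × 2.24 = 41.664 kPa.
The water table is 1.73 m below the base (< B = 2.4 m), so the ½γBN_γ term uses γ̄ = γ' + (d_w/B)(γ − γ') = 10.39 + (1.73/2.4)(18.6 − 10.39) = 16.308 kN/m³.
Cohesion term c·N_c·s_c = 19 × 20.7 × 1.3 = 511.29 kPa; surcharge term q·N_q = 41.664 × 10.7 = 445.8 kPa; self-weight term 0.5·γ·B·N_γ·s_γ = 0.5 × 16.308 × 2.4 × 6.76 × 0.6 = 79.375 kPa.
q_ult = 511.29 + 445.8 + 79.375 = 1036.5 kPa.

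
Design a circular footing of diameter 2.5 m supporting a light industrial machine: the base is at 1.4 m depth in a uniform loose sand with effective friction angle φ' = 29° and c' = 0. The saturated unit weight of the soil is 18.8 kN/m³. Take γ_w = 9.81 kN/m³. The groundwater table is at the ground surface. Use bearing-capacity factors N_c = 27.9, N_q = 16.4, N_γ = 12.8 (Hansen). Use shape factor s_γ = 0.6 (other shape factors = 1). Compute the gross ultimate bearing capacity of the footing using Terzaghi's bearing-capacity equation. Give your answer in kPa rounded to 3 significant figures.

q_ult ≈ 293 kPa

Water table at ground surface, so effective unit weight γ' = 18.8 − 9.81 = 8.99 kN/m³ is used throughout; overburden q = 8.99 × 1.4 = 12.586 kPa; the same γ' applies in the ½γBN_γ term.
Surcharge term q·N_q = 12.586 × 16.4 = 206.41 kPa; self-weight term 0.5·γ·B·N_γ·s_γ = 0.5 × 8.99 × 2.5 × 12.8 × 0.6 = 86.304 kPa.
q_ult = 206.41 + 86.304 = 292.71 kPa.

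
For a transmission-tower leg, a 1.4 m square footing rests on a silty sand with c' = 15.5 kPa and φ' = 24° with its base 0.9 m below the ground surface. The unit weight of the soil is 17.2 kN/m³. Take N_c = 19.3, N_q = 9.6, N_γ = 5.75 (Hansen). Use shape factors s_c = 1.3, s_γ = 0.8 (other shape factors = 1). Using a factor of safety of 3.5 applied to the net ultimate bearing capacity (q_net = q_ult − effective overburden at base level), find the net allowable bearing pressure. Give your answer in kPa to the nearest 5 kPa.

Effective surcharge at the founding depth q = γ·D_f = 17.2 × 0.9 = 15.48 kPa.
q_ult = c·N_c·s_c + q·N_q + 0.5·γ·B·N_γ·s_γ
     = 15.5 × 19.3 × 1.3 + 15.48 × 9.6 + 0.5 × 17.2 × 1.4 × 5.75 × 0.8
     = 388.9 + 148.61 + 55.384 = 592.89 kPa.
Net ultimate: q_net = 592.89 − 15.48 = 577.41 kPa.
q_all(net) = 577.41 / 3.5 = 164.97 kPa.

q_all(net) ≈ 165 kPa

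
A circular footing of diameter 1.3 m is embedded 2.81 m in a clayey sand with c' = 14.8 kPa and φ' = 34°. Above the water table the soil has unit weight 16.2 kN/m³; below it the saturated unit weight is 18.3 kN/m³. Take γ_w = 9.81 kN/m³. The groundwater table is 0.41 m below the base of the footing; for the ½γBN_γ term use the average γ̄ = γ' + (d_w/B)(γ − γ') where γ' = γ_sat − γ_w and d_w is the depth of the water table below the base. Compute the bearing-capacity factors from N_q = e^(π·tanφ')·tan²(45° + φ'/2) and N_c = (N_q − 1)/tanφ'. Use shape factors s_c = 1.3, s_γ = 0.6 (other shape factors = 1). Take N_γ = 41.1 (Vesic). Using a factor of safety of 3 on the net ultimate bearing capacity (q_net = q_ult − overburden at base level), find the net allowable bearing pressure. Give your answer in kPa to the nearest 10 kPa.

q_all(net) ≈ 760 kPa

N_q = e^(π·tan34°)·tan²(62°) = 29.44; N_c = (N_q − 1)/tanφ' = 42.16.
Overburden at base level: q = 16.2 × 2.81 = 45.522 kPa.
The water table is 0.41 m below the base (< B = 1.3 m), so the ½γBN_γ term uses γ̄ = γ' + (d_w/B)(γ − γ') = 8.49 + (0.41/1.3)(16.2 − 8.49) = 10.922 kN/m³.
Cohesion term c·N_c·s_c = 14.8 × 42.164 × 1.3 = 811.23 kPa; surcharge term q·N_q = 45.522 × 29.44 = 1340.2 kPa; self-weight term 0.5·γ·B·N_γ·s_γ = 0.5 × 10.922 × 1.3 × 41.1 × 0.6 = 175.06 kPa.
q_ult = 811.23 + 1340.2 + 175.06 = 2326.5 kPa.
q_net = 2326.5 − 45.522 = 2280.9 kPa.
q_all(net) = 2280.9 / 3 = 760.31 kPa.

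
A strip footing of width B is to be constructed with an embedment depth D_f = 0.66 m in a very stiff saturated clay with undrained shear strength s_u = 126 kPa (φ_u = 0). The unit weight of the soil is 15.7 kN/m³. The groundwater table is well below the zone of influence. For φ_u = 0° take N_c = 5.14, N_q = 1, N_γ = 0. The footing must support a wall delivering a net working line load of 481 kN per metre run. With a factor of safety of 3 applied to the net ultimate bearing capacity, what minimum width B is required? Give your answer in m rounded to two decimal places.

B = 2.23 m

Effective surcharge at the founding depth q = γ·D_f = 15.7 × 0.66 = 10.362 kPa.
q_ult = c·N_c + q·N_q
     = 126 × 5.14 + 10.362 × 1
     = 647.64 + 10.362 = 658 kPa.
For φ = 0 the ½γBN_γ term vanishes, so q_ult is independent of B. q_net = 658 − 10.362 = 647.64 kPa; q_all(net) = 647.64/3 = 215.88 kPa.
Required width B = w / q_all(net) = 481 / 215.88 = 2.228 m.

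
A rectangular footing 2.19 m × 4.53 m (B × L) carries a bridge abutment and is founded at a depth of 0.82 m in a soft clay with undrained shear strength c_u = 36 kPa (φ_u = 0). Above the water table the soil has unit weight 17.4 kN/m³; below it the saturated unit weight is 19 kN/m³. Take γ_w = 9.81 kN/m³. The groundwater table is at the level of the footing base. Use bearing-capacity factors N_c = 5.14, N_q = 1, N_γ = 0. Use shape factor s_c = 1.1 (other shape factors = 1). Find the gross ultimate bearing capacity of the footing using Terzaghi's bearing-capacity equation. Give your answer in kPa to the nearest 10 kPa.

Overburden at base level: q = 17.4 × 0.82 = 14.268 kPa.
Cohesion term c·N_c·s_c = 36 × 5.14 × 1.1 = 203.54 kPa; surcharge term q·N_q = 14.268 × 1 = 14.268 kPa.
q_ult = 203.54 + 14.268 = 217.81 kPa.

q_ult ≈ 220 kPa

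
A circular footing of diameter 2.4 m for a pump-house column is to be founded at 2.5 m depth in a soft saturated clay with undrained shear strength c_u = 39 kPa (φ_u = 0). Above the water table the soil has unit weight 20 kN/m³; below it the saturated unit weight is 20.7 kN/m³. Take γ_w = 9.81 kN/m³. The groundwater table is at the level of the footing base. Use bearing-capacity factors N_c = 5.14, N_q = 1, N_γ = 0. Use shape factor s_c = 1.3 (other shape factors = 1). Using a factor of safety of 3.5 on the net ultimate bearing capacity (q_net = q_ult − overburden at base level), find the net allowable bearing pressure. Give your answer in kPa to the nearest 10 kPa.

Overburden at base level: q = 20 × 2.5 = 50 kPa.
Cohesion term c·N_c·s_c = 39 × 5.14 × 1.3 = 260.6 kPa; surcharge term q·N_q = 50 × 1 = 50 kPa.
q_ult = 260.6 + 50 = 310.6 kPa.
q_net = 310.6 − 50 = 260.6 kPa.
q_all(net) = 260.6 / 3.5 = 74.457 kPa.

q_all(net) ≈ 70 kPa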